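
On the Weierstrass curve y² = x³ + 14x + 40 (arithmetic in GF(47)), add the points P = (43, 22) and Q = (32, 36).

(28, 23)

(43, 22) + (32, 36). λ = (36 - 22)/(32 - 43) ≡ 14/36 mod 47. 36⁻¹ ≡ 17 (mod 47), so λ ≡ 3.
  x = λ² - 43 - 32 = 9 - 75 ≡ 28; y = λ·(43 - 28) - 22 ≡ 23. → (28, 23)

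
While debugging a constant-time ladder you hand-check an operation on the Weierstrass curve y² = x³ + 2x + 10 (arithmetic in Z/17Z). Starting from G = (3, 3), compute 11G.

(3, 14)

Double-and-add on 11 = (1011)₂. Start with G = (3, 3) for the leading 1-bit.
double: tangent at (3, 3): λ = (3·3² + 2)/(2·3) ≡ 12/6. 6⁻¹ ≡ 3 (mod 17) since 6·3 = 18 ≡ 1, so λ ≡ 12·3 ≡ 2.
  x = λ² - 3 - 3 = 4 - 6 ≡ 15; y = λ·(3 - 15) - 3 ≡ 7. → (15, 7)
double: tangent at (15, 7): λ = (3·15² + 2)/(2·7) ≡ 14/14. 14⁻¹ ≡ 11 (mod 17) since 14·11 = 154 ≡ 1, so λ ≡ 14·11 ≡ 1.
  x = λ² - 15 - 15 = 1 - 30 ≡ 5; y = λ·(15 - 5) - 7 ≡ 3. → (5, 3)
add G: (5, 3) + (3, 3). λ = (3 - 3)/(3 - 5) ≡ 0/15 mod 17. 15⁻¹ ≡ 8 (mod 17), so λ ≡ 0.
  x = λ² - 5 - 3 = 0 - 8 ≡ 9; y = λ·(5 - 9) - 3 ≡ 14. → (9, 14)
double: tangent at (9, 14): λ = (3·9² + 2)/(2·14) ≡ 7/11. 11⁻¹ ≡ 14 (mod 17), so λ ≡ 7·14 ≡ 13.
  x = λ² - 9 - 9 = 169 - 18 ≡ 15; y = λ·(9 - 15) - 14 ≡ 10. → (15, 10)
add G: (15, 10) + (3, 3). λ = (3 - 10)/(3 - 15) ≡ 10/5 mod 17. 5⁻¹ ≡ 7 (mod 17) since 5·7 = 35 ≡ 1, so λ ≡ 2.
  x = λ² - 15 - 3 = 4 - 18 ≡ 3; y = λ·(15 - 3) - 10 ≡ 14. → (3, 14)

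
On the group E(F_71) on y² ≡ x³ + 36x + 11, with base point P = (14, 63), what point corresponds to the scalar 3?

Repeated addition: build up to 3P.
2P: tangent at (14, 63): λ = (3·14² + 36)/(2·63) ≡ 56/55. 55⁻¹ ≡ 31 (mod 71), so λ ≡ 56·31 ≡ 32.
  x = λ² - 14 - 14 = 1024 - 28 ≡ 2; y = λ·(14 - 2) - 63 ≡ 37. → (2, 37)
3P: (2, 37) + (14, 63). λ = (63 - 37)/(14 - 2) ≡ 26/12 mod 71. 12⁻¹ ≡ 6 (mod 71), so λ ≡ 14.
  x = λ² - 2 - 14 = 196 - 16 ≡ 38; y = λ·(2 - 38) - 37 ≡ 27. → (38, 27)

(38, 27)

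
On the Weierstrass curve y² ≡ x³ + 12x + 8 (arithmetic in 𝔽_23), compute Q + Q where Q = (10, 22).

(5, 3)

tangent at (10, 22): λ = (3·10² + 12)/(2·22) ≡ 13/21. 21⁻¹ ≡ 11 (mod 23) since 21·11 = 231 ≡ 1, so λ ≡ 13·11 ≡ 5.
  x = λ² - 10 - 10 = 25 - 20 ≡ 5; y = λ·(10 - 5) - 22 ≡ 3. → (5, 3)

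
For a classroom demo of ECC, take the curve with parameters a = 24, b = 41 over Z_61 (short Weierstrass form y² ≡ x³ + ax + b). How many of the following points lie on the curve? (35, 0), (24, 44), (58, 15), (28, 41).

(35, 0): 0² ≡ 0, rhs ≡ 19 → off.
(24, 44): 44² ≡ 45, rhs ≡ 45 → on.
(58, 15): 15² ≡ 42, rhs ≡ 3 → off.
(28, 41): 41² ≡ 34, rhs ≡ 34 → on.

2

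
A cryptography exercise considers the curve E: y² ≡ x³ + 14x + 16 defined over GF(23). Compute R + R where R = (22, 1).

(11, 12)

tangent at (22, 1): λ = (3·22² + 14)/(2·1) ≡ 17/2. 2⁻¹ ≡ 12 (mod 23) since 2·12 = 24 ≡ 1, so λ ≡ 17·12 ≡ 20.
  x = λ² - 22 - 22 = 400 - 44 ≡ 11; y = λ·(22 - 11) - 1 ≡ 12. → (11, 12)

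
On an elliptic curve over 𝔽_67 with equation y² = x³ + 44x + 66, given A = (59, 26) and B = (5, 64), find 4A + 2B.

First 4A:
Repeated addition: build up to 4A.
2A: tangent at (59, 26): λ = (3·59² + 44)/(2·26) ≡ 35/52. 52⁻¹ ≡ 58 (mod 67) since 52·58 = 3016 ≡ 1, so λ ≡ 35·58 ≡ 20.
  x = λ² - 59 - 59 = 400 - 118 ≡ 14; y = λ·(59 - 14) - 26 ≡ 3. → (14, 3)
3A: (14, 3) + (59, 26). λ = (26 - 3)/(59 - 14) ≡ 23/45 mod 67. 45⁻¹ ≡ 3 (mod 67), so λ ≡ 2.
  x = λ² - 14 - 59 = 4 - 73 ≡ 65; y = λ·(14 - 65) - 3 ≡ 29. → (65, 29)
4A: (65, 29) + (59, 26). λ = (26 - 29)/(59 - 65) ≡ 64/61 mod 67. 61⁻¹ ≡ 11 (mod 67), so λ ≡ 34.
  x = λ² - 65 - 59 = 1156 - 124 ≡ 27; y = λ·(65 - 27) - 29 ≡ 57. → (27, 57)
4A = (27, 57).
Next 2B:
Repeated addition: build up to 2B.
2B: tangent at (5, 64): λ = (3·5² + 44)/(2·64) ≡ 52/61. 61⁻¹ ≡ 11 (mod 67), so λ ≡ 52·11 ≡ 36.
  x = λ² - 5 - 5 = 1296 - 10 ≡ 13; y = λ·(5 - 13) - 64 ≡ 50. → (13, 50)
2B = (13, 50).
Finally 4A + 2B:
(27, 57) + (13, 50). λ = (50 - 57)/(13 - 27) ≡ 60/53 mod 67. 53⁻¹ ≡ 43 (mod 67), so λ ≡ 34.
  x = λ² - 27 - 13 = 1156 - 40 ≡ 44; y = λ·(27 - 44) - 57 ≡ 35. → (44, 35)

(44, 35)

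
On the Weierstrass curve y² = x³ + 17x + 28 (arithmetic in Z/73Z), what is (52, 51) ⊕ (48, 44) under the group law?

(52, 51) + (48, 44). λ = (44 - 51)/(48 - 52) ≡ 66/69 mod 73. 69⁻¹ ≡ 18 (mod 73) since 69·18 = 1242 ≡ 1, so λ ≡ 20.
  x = λ² - 52 - 48 = 400 - 100 ≡ 8; y = λ·(52 - 8) - 51 ≡ 26. → (8, 26)

(8, 26)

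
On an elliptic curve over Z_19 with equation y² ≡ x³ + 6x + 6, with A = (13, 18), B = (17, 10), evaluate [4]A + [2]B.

(12, 18)

First 4A:
Repeated addition: build up to 4A.
2A: tangent at (13, 18): λ = (3·13² + 6)/(2·18) ≡ 0/17. 17⁻¹ ≡ 9 (mod 19) since 17·9 = 153 ≡ 1, so λ ≡ 0·9 ≡ 0.
  x = λ² - 13 - 13 = 0 - 26 ≡ 12; y = λ·(13 - 12) - 18 ≡ 1. → (12, 1)
3A: (12, 1) + (13, 18). λ = (18 - 1)/(13 - 12) ≡ 17/1 mod 19. 1⁻¹ ≡ 1 (mod 19), so λ ≡ 17.
  x = λ² - 12 - 13 = 289 - 25 ≡ 17; y = λ·(12 - 17) - 1 ≡ 9. → (17, 9)
4A: (17, 9) + (13, 18). λ = (18 - 9)/(13 - 17) ≡ 9/15 mod 19. 15⁻¹ ≡ 14 (mod 19) since 15·14 = 210 ≡ 1, so λ ≡ 12.
  x = λ² - 17 - 13 = 144 - 30 ≡ 0; y = λ·(17 - 0) - 9 ≡ 5. → (0, 5)
4A = (0, 5).
Next 2B:
Repeated addition: build up to 2B.
2B: tangent at (17, 10): λ = (3·17² + 6)/(2·10) ≡ 18/1. 1⁻¹ ≡ 1 (mod 19), so λ ≡ 18·1 ≡ 18.
  x = λ² - 17 - 17 = 324 - 34 ≡ 5; y = λ·(17 - 5) - 10 ≡ 16. → (5, 16)
2B = (5, 16).
Finally 4A + 2B:
(0, 5) + (5, 16). λ = (16 - 5)/(5 - 0) ≡ 11/5 mod 19. 5⁻¹ ≡ 4 (mod 19), so λ ≡ 6.
  x = λ² - 0 - 5 = 36 - 5 ≡ 12; y = λ·(0 - 12) - 5 ≡ 18. → (12, 18)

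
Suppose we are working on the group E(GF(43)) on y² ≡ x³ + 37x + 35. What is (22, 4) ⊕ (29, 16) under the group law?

(22, 4) + (29, 16). λ = (16 - 4)/(29 - 22) ≡ 12/7 mod 43. 7⁻¹ ≡ 37 (mod 43), so λ ≡ 14.
  x = λ² - 22 - 29 = 196 - 51 ≡ 16; y = λ·(22 - 16) - 4 ≡ 37. → (16, 37)

(16, 37)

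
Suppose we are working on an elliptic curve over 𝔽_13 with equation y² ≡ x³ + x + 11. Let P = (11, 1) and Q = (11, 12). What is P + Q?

The two points share x = 11 and their y-coordinates satisfy 1 + 12 ≡ 0 (mod 13), so they are inverses. Their sum is the point at infinity.

O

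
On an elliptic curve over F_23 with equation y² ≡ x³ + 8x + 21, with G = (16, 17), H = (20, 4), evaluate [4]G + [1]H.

First 4G:
Double-and-add on 4 = (100)₂. Start with G = (16, 17) for the leading 1-bit.
double: tangent at (16, 17): λ = (3·16² + 8)/(2·17) ≡ 17/11. 11⁻¹ ≡ 21 (mod 23), so λ ≡ 17·21 ≡ 12.
  x = λ² - 16 - 16 = 144 - 32 ≡ 20; y = λ·(16 - 20) - 17 ≡ 4. → (20, 4)
double: tangent at (20, 4): λ = (3·20² + 8)/(2·4) ≡ 12/8. 8⁻¹ ≡ 3 (mod 23), so λ ≡ 12·3 ≡ 13.
  x = λ² - 20 - 20 = 169 - 40 ≡ 14; y = λ·(20 - 14) - 4 ≡ 5. → (14, 5)
4G = (14, 5).
Finally 4G + H:
(14, 5) + (20, 4). λ = (4 - 5)/(20 - 14) ≡ 22/6 mod 23. 6⁻¹ ≡ 4 (mod 23), so λ ≡ 19.
  x = λ² - 14 - 20 = 361 - 34 ≡ 5; y = λ·(14 - 5) - 5 ≡ 5. → (5, 5)

(5, 5)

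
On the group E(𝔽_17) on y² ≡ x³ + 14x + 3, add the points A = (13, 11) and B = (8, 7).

(13, 11) + (8, 7). λ = (7 - 11)/(8 - 13) ≡ 13/12 mod 17. 12⁻¹ ≡ 10 (mod 17) since 12·10 = 120 ≡ 1, so λ ≡ 11.
  x = λ² - 13 - 8 = 121 - 21 ≡ 15; y = λ·(13 - 15) - 11 ≡ 1. → (15, 1)

(15, 1)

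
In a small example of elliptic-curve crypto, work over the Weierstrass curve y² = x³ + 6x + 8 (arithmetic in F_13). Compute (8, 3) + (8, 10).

O

The two points share x = 8 and their y-coordinates satisfy 3 + 10 ≡ 0 (mod 13), so they are inverses. Their sum is O.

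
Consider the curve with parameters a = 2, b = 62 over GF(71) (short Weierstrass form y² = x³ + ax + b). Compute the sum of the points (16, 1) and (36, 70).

(68, 61)

(16, 1) + (36, 70). λ = (70 - 1)/(36 - 16) ≡ 69/20 mod 71. 20⁻¹ ≡ 32 (mod 71), so λ ≡ 7.
  x = λ² - 16 - 36 = 49 - 52 ≡ 68; y = λ·(16 - 68) - 1 ≡ 61. → (68, 61)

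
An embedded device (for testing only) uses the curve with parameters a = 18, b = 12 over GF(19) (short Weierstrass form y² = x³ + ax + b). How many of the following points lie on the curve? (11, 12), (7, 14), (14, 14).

(11, 12): 12² ≡ 11, rhs ≡ 2 → off.
(7, 14): 14² ≡ 6, rhs ≡ 6 → on.
(14, 14): 14² ≡ 6, rhs ≡ 6 → on.

2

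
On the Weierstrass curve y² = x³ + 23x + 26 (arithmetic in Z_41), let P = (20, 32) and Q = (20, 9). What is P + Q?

The two points share x = 20 and their y-coordinates satisfy 32 + 9 ≡ 0 (mod 41), so they are inverses. Their sum is O.

O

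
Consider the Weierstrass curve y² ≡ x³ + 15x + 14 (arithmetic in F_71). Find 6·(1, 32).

(47, 39)

Write P = (1, 32).
Repeated addition: build up to 6P.
2P: tangent at (1, 32): λ = (3·1² + 15)/(2·32) ≡ 18/64. 64⁻¹ ≡ 10 (mod 71), so λ ≡ 18·10 ≡ 38.
  x = λ² - 1 - 1 = 1444 - 2 ≡ 22; y = λ·(1 - 22) - 32 ≡ 22. → (22, 22)
3P: (22, 22) + (1, 32). λ = (32 - 22)/(1 - 22) ≡ 10/50 mod 71. 50⁻¹ ≡ 27 (mod 71), so λ ≡ 57.
  x = λ² - 22 - 1 = 3249 - 23 ≡ 31; y = λ·(22 - 31) - 22 ≡ 33. → (31, 33)
4P: (31, 33) + (1, 32). λ = (32 - 33)/(1 - 31) ≡ 70/41 mod 71. 41⁻¹ ≡ 26 (mod 71), so λ ≡ 45.
  x = λ² - 31 - 1 = 2025 - 32 ≡ 5; y = λ·(31 - 5) - 33 ≡ 1. → (5, 1)
5P: (5, 1) + (1, 32). λ = (32 - 1)/(1 - 5) ≡ 31/67 mod 71. 67⁻¹ ≡ 53 (mod 71) since 67·53 = 3551 ≡ 1, so λ ≡ 10.
  x = λ² - 5 - 1 = 100 - 6 ≡ 23; y = λ·(5 - 23) - 1 ≡ 32. → (23, 32)
6P: (23, 32) + (1, 32). λ = (32 - 32)/(1 - 23) ≡ 0/49 mod 71. 49⁻¹ ≡ 29 (mod 71), so λ ≡ 0.
  x = λ² - 23 - 1 = 0 - 24 ≡ 47; y = λ·(23 - 47) - 32 ≡ 39. → (47, 39)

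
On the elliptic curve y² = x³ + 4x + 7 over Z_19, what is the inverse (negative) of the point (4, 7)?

-(4, 7) = (4, -7 mod 19) = (4, 12).

(4, 12)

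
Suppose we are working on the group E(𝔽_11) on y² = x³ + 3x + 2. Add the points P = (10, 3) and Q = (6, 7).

(7, 5)

(10, 3) + (6, 7). λ = (7 - 3)/(6 - 10) ≡ 4/7 mod 11. 7⁻¹ ≡ 8 (mod 11), so λ ≡ 10.
  x = λ² - 10 - 6 = 100 - 16 ≡ 7; y = λ·(10 - 7) - 3 ≡ 5. → (7, 5)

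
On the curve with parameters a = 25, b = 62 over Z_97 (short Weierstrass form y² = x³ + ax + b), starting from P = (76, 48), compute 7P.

Double-and-add on 7 = (111)₂. Start with P = (76, 48) for the leading 1-bit.
double: tangent at (76, 48): λ = (3·76² + 25)/(2·48) ≡ 87/96. 96⁻¹ ≡ 96 (mod 97) since 96·96 = 9216 ≡ 1, so λ ≡ 87·96 ≡ 10.
  x = λ² - 76 - 76 = 100 - 152 ≡ 45; y = λ·(76 - 45) - 48 ≡ 68. → (45, 68)
add P: (45, 68) + (76, 48). λ = (48 - 68)/(76 - 45) ≡ 77/31 mod 97. 31⁻¹ ≡ 72 (mod 97), so λ ≡ 15.
  x = λ² - 45 - 76 = 225 - 121 ≡ 7; y = λ·(45 - 7) - 68 ≡ 17. → (7, 17)
double: tangent at (7, 17): λ = (3·7² + 25)/(2·17) ≡ 75/34. 34⁻¹ ≡ 20 (mod 97) since 34·20 = 680 ≡ 1, so λ ≡ 75·20 ≡ 45.
  x = λ² - 7 - 7 = 2025 - 14 ≡ 71; y = λ·(7 - 71) - 17 ≡ 13. → (71, 13)
add P: (71, 13) + (76, 48). λ = (48 - 13)/(76 - 71) ≡ 35/5 mod 97. 5⁻¹ ≡ 39 (mod 97) since 5·39 = 195 ≡ 1, so λ ≡ 7.
  x = λ² - 71 - 76 = 49 - 147 ≡ 96; y = λ·(71 - 96) - 13 ≡ 6. → (96, 6)

(96, 6)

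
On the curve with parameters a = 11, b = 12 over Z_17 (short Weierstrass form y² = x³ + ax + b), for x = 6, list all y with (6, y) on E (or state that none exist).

none

x³ + 11x + 12 = 294 ≡ 5 (mod 17).
5 is a non-residue mod 17; no y exists.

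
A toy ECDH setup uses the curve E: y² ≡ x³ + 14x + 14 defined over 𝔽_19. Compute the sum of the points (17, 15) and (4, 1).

(17, 15) + (4, 1). λ = (1 - 15)/(4 - 17) ≡ 5/6 mod 19. 6⁻¹ ≡ 16 (mod 19), so λ ≡ 4.
  x = λ² - 17 - 4 = 16 - 21 ≡ 14; y = λ·(17 - 14) - 15 ≡ 16. → (14, 16)

(14, 16)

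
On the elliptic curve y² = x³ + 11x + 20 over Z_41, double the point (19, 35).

(13, 33)

tangent at (19, 35): λ = (3·19² + 11)/(2·35) ≡ 28/29. 29⁻¹ ≡ 17 (mod 41), so λ ≡ 28·17 ≡ 25.
  x = λ² - 19 - 19 = 625 - 38 ≡ 13; y = λ·(19 - 13) - 35 ≡ 33. → (13, 33)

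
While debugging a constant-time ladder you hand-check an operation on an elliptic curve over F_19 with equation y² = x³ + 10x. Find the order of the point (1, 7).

5

2P: tangent at (1, 7): λ = (3·1² + 10)/(2·7) ≡ 13/14. 14⁻¹ ≡ 15 (mod 19), so λ ≡ 13·15 ≡ 5.
  x = λ² - 1 - 1 = 25 - 2 ≡ 4; y = λ·(1 - 4) - 7 ≡ 16. → (4, 16)
3P: (4, 16) + (1, 7). λ = (7 - 16)/(1 - 4) ≡ 10/16 mod 19. 16⁻¹ ≡ 6 (mod 19), so λ ≡ 3.
  x = λ² - 4 - 1 = 9 - 5 ≡ 4; y = λ·(4 - 4) - 16 ≡ 3. → (4, 3)
4P: (4, 3) + (1, 7). λ = (7 - 3)/(1 - 4) ≡ 4/16 mod 19. 16⁻¹ ≡ 6 (mod 19), so λ ≡ 5.
  x = λ² - 4 - 1 = 25 - 5 ≡ 1; y = λ·(4 - 1) - 3 ≡ 12. → (1, 12)
5P: (1, 12) + (1, 7): same x and y₁ ≡ -y₂, so the sum is the point at infinity.
5P = the point at infinity, so the order is 5.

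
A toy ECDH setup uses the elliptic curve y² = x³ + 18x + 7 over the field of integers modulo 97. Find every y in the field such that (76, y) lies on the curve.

x³ + 18x + 7 = 440351 ≡ 68 (mod 97).
68 is a non-residue mod 97; no y exists.

none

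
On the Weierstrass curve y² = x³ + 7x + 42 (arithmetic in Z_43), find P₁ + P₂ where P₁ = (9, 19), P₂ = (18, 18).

(33, 41)

(9, 19) + (18, 18). λ = (18 - 19)/(18 - 9) ≡ 42/9 mod 43. 9⁻¹ ≡ 24 (mod 43), so λ ≡ 19.
  x = λ² - 9 - 18 = 361 - 27 ≡ 33; y = λ·(9 - 33) - 19 ≡ 41. → (33, 41)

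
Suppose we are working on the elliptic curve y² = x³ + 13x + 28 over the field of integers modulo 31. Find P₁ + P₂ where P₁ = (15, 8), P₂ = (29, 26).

(7, 20)

(15, 8) + (29, 26). λ = (26 - 8)/(29 - 15) ≡ 18/14 mod 31. 14⁻¹ ≡ 20 (mod 31) since 14·20 = 280 ≡ 1, so λ ≡ 19.
  x = λ² - 15 - 29 = 361 - 44 ≡ 7; y = λ·(15 - 7) - 8 ≡ 20. → (7, 20)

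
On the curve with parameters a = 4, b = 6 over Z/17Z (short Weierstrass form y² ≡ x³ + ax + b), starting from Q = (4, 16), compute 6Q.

(16, 16)

Repeated addition: build up to 6Q.
2Q: tangent at (4, 16): λ = (3·4² + 4)/(2·16) ≡ 1/15. 15⁻¹ ≡ 8 (mod 17), so λ ≡ 1·8 ≡ 8.
  x = λ² - 4 - 4 = 64 - 8 ≡ 5; y = λ·(4 - 5) - 16 ≡ 10. → (5, 10)
3Q: (5, 10) + (4, 16). λ = (16 - 10)/(4 - 5) ≡ 6/16 mod 17. 16⁻¹ ≡ 16 (mod 17), so λ ≡ 11.
  x = λ² - 5 - 4 = 121 - 9 ≡ 10; y = λ·(5 - 10) - 10 ≡ 3. → (10, 3)
4Q: (10, 3) + (4, 16). λ = (16 - 3)/(4 - 10) ≡ 13/11 mod 17. 11⁻¹ ≡ 14 (mod 17), so λ ≡ 12.
  x = λ² - 10 - 4 = 144 - 14 ≡ 11; y = λ·(10 - 11) - 3 ≡ 2. → (11, 2)
5Q: (11, 2) + (4, 16). λ = (16 - 2)/(4 - 11) ≡ 14/10 mod 17. 10⁻¹ ≡ 12 (mod 17), so λ ≡ 15.
  x = λ² - 11 - 4 = 225 - 15 ≡ 6; y = λ·(11 - 6) - 2 ≡ 5. → (6, 5)
6Q: (6, 5) + (4, 16). λ = (16 - 5)/(4 - 6) ≡ 11/15 mod 17. 15⁻¹ ≡ 8 (mod 17), so λ ≡ 3.
  x = λ² - 6 - 4 = 9 - 10 ≡ 16; y = λ·(6 - 16) - 5 ≡ 16. → (16, 16)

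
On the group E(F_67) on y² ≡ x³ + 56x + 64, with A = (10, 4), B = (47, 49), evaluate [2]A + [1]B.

(1, 11)

First 2A:
Repeated addition: build up to 2A.
2A: tangent at (10, 4): λ = (3·10² + 56)/(2·4) ≡ 21/8. 8⁻¹ ≡ 42 (mod 67) since 8·42 = 336 ≡ 1, so λ ≡ 21·42 ≡ 11.
  x = λ² - 10 - 10 = 121 - 20 ≡ 34; y = λ·(10 - 34) - 4 ≡ 0. → (34, 0)
2A = (34, 0).
Finally 2A + B:
(34, 0) + (47, 49). λ = (49 - 0)/(47 - 34) ≡ 49/13 mod 67. 13⁻¹ ≡ 31 (mod 67) since 13·31 = 403 ≡ 1, so λ ≡ 45.
  x = λ² - 34 - 47 = 2025 - 81 ≡ 1; y = λ·(34 - 1) - 0 ≡ 11. → (1, 11)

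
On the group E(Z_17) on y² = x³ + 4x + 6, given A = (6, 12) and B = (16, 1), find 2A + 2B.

(14, 16)

First 2A:
Repeated addition: build up to 2A.
2A: tangent at (6, 12): λ = (3·6² + 4)/(2·12) ≡ 10/7. 7⁻¹ ≡ 5 (mod 17) since 7·5 = 35 ≡ 1, so λ ≡ 10·5 ≡ 16.
  x = λ² - 6 - 6 = 256 - 12 ≡ 6; y = λ·(6 - 6) - 12 ≡ 5. → (6, 5)
2A = (6, 5).
Next 2B:
Repeated addition: build up to 2B.
2B: tangent at (16, 1): λ = (3·16² + 4)/(2·1) ≡ 7/2. 2⁻¹ ≡ 9 (mod 17), so λ ≡ 7·9 ≡ 12.
  x = λ² - 16 - 16 = 144 - 32 ≡ 10; y = λ·(16 - 10) - 1 ≡ 3. → (10, 3)
2B = (10, 3).
Finally 2A + 2B:
(6, 5) + (10, 3). λ = (3 - 5)/(10 - 6) ≡ 15/4 mod 17. 4⁻¹ ≡ 13 (mod 17) since 4·13 = 52 ≡ 1, so λ ≡ 8.
  x = λ² - 6 - 10 = 64 - 16 ≡ 14; y = λ·(6 - 14) - 5 ≡ 16. → (14, 16)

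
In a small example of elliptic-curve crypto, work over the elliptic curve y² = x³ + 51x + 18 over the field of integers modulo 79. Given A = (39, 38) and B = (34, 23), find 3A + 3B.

(46, 70)

First 3A:
Repeated addition: build up to 3A.
2A: tangent at (39, 38): λ = (3·39² + 51)/(2·38) ≡ 32/76. 76⁻¹ ≡ 26 (mod 79), so λ ≡ 32·26 ≡ 42.
  x = λ² - 39 - 39 = 1764 - 78 ≡ 27; y = λ·(39 - 27) - 38 ≡ 71. → (27, 71)
3A: (27, 71) + (39, 38). λ = (38 - 71)/(39 - 27) ≡ 46/12 mod 79. 12⁻¹ ≡ 33 (mod 79), so λ ≡ 17.
  x = λ² - 27 - 39 = 289 - 66 ≡ 65; y = λ·(27 - 65) - 71 ≡ 73. → (65, 73)
3A = (65, 73).
Next 3B:
Repeated addition: build up to 3B.
2B: tangent at (34, 23): λ = (3·34² + 51)/(2·23) ≡ 43/46. 46⁻¹ ≡ 67 (mod 79), so λ ≡ 43·67 ≡ 37.
  x = λ² - 34 - 34 = 1369 - 68 ≡ 37; y = λ·(34 - 37) - 23 ≡ 24. → (37, 24)
3B: (37, 24) + (34, 23). λ = (23 - 24)/(34 - 37) ≡ 78/76 mod 79. 76⁻¹ ≡ 26 (mod 79) since 76·26 = 1976 ≡ 1, so λ ≡ 53.
  x = λ² - 37 - 34 = 2809 - 71 ≡ 52; y = λ·(37 - 52) - 24 ≡ 50. → (52, 50)
3B = (52, 50).
Finally 3A + 3B:
(65, 73) + (52, 50). λ = (50 - 73)/(52 - 65) ≡ 56/66 mod 79. 66⁻¹ ≡ 6 (mod 79) since 66·6 = 396 ≡ 1, so λ ≡ 20.
  x = λ² - 65 - 52 = 400 - 117 ≡ 46; y = λ·(65 - 46) - 73 ≡ 70. → (46, 70)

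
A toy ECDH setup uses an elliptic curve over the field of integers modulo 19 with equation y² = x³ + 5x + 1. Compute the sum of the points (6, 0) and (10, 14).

(6, 0) + (10, 14). λ = (14 - 0)/(10 - 6) ≡ 14/4 mod 19. 4⁻¹ ≡ 5 (mod 19), so λ ≡ 13.
  x = λ² - 6 - 10 = 169 - 16 ≡ 1; y = λ·(6 - 1) - 0 ≡ 8. → (1, 8)

(1, 8)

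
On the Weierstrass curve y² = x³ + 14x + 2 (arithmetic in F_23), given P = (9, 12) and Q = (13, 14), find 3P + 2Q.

First 3P:
Repeated addition: build up to 3P.
2P: tangent at (9, 12): λ = (3·9² + 14)/(2·12) ≡ 4/1. 1⁻¹ ≡ 1 (mod 23), so λ ≡ 4·1 ≡ 4.
  x = λ² - 9 - 9 = 16 - 18 ≡ 21; y = λ·(9 - 21) - 12 ≡ 9. → (21, 9)
3P: (21, 9) + (9, 12). λ = (12 - 9)/(9 - 21) ≡ 3/11 mod 23. 11⁻¹ ≡ 21 (mod 23), so λ ≡ 17.
  x = λ² - 21 - 9 = 289 - 30 ≡ 6; y = λ·(21 - 6) - 9 ≡ 16. → (6, 16)
3P = (6, 16).
Next 2Q:
Repeated addition: build up to 2Q.
2Q: tangent at (13, 14): λ = (3·13² + 14)/(2·14) ≡ 15/5. 5⁻¹ ≡ 14 (mod 23), so λ ≡ 15·14 ≡ 3.
  x = λ² - 13 - 13 = 9 - 26 ≡ 6; y = λ·(13 - 6) - 14 ≡ 7. → (6, 7)
2Q = (6, 7).
Finally 3P + 2Q:
(6, 16) + (6, 7): same x and y₁ ≡ -y₂, so the sum is O.

O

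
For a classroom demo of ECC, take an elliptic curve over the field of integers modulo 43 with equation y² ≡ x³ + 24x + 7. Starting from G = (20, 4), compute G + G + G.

Repeated addition: build up to 3G.
2G: tangent at (20, 4): λ = (3·20² + 24)/(2·4) ≡ 20/8. 8⁻¹ ≡ 27 (mod 43) since 8·27 = 216 ≡ 1, so λ ≡ 20·27 ≡ 24.
  x = λ² - 20 - 20 = 576 - 40 ≡ 20; y = λ·(20 - 20) - 4 ≡ 39. → (20, 39)
3G: (20, 39) + (20, 4): same x and y₁ ≡ -y₂, so the sum is 𝒪.

O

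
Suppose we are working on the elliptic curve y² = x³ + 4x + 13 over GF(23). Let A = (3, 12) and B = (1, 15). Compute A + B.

(4, 1)

(3, 12) + (1, 15). λ = (15 - 12)/(1 - 3) ≡ 3/21 mod 23. 21⁻¹ ≡ 11 (mod 23), so λ ≡ 10.
  x = λ² - 3 - 1 = 100 - 4 ≡ 4; y = λ·(3 - 4) - 12 ≡ 1. → (4, 1)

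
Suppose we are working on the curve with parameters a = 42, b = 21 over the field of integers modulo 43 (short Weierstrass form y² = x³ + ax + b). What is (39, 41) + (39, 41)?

(9, 15)

tangent at (39, 41): λ = (3·39² + 42)/(2·41) ≡ 4/39. 39⁻¹ ≡ 32 (mod 43), so λ ≡ 4·32 ≡ 42.
  x = λ² - 39 - 39 = 1764 - 78 ≡ 9; y = λ·(39 - 9) - 41 ≡ 15. → (9, 15)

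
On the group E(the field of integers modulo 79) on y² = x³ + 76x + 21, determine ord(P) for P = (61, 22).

2P: tangent at (61, 22): λ = (3·61² + 76)/(2·22) ≡ 21/44. 44⁻¹ ≡ 9 (mod 79), so λ ≡ 21·9 ≡ 31.
  x = λ² - 61 - 61 = 961 - 122 ≡ 49; y = λ·(61 - 49) - 22 ≡ 34. → (49, 34)
3P: (49, 34) + (61, 22). λ = (22 - 34)/(61 - 49) ≡ 67/12 mod 79. 12⁻¹ ≡ 33 (mod 79) since 12·33 = 396 ≡ 1, so λ ≡ 78.
  x = λ² - 49 - 61 = 6084 - 110 ≡ 49; y = λ·(49 - 49) - 34 ≡ 45. → (49, 45)
4P: (49, 45) + (61, 22). λ = (22 - 45)/(61 - 49) ≡ 56/12 mod 79. 12⁻¹ ≡ 33 (mod 79), so λ ≡ 31.
  x = λ² - 49 - 61 = 961 - 110 ≡ 61; y = λ·(49 - 61) - 45 ≡ 57. → (61, 57)
5P: (61, 57) + (61, 22): same x and y₁ ≡ -y₂, so the sum is 𝒪.
5P = 𝒪, so the order is 5.

5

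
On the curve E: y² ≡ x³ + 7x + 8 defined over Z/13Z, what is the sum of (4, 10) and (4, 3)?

O

The two points share x = 4 and their y-coordinates satisfy 10 + 3 ≡ 0 (mod 13), so they are inverses. Their sum is ∞.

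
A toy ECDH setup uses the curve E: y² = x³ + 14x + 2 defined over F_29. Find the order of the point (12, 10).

2P: tangent at (12, 10): λ = (3·12² + 14)/(2·10) ≡ 11/20. 20⁻¹ ≡ 16 (mod 29) since 20·16 = 320 ≡ 1, so λ ≡ 11·16 ≡ 2.
  x = λ² - 12 - 12 = 4 - 24 ≡ 9; y = λ·(12 - 9) - 10 ≡ 25. → (9, 25)
3P: (9, 25) + (12, 10). λ = (10 - 25)/(12 - 9) ≡ 14/3 mod 29. 3⁻¹ ≡ 10 (mod 29), so λ ≡ 24.
  x = λ² - 9 - 12 = 576 - 21 ≡ 4; y = λ·(9 - 4) - 25 ≡ 8. → (4, 8)
4P: (4, 8) + (12, 10). λ = (10 - 8)/(12 - 4) ≡ 2/8 mod 29. 8⁻¹ ≡ 11 (mod 29) since 8·11 = 88 ≡ 1, so λ ≡ 22.
  x = λ² - 4 - 12 = 484 - 16 ≡ 4; y = λ·(4 - 4) - 8 ≡ 21. → (4, 21)
5P: (4, 21) + (12, 10). λ = (10 - 21)/(12 - 4) ≡ 18/8 mod 29. 8⁻¹ ≡ 11 (mod 29) since 8·11 = 88 ≡ 1, so λ ≡ 24.
  x = λ² - 4 - 12 = 576 - 16 ≡ 9; y = λ·(4 - 9) - 21 ≡ 4. → (9, 4)
6P: (9, 4) + (12, 10). λ = (10 - 4)/(12 - 9) ≡ 6/3 mod 29. 3⁻¹ ≡ 10 (mod 29) since 3·10 = 30 ≡ 1, so λ ≡ 2.
  x = λ² - 9 - 12 = 4 - 21 ≡ 12; y = λ·(9 - 12) - 4 ≡ 19. → (12, 19)
7P: (12, 19) + (12, 10): same x and y₁ ≡ -y₂, so the sum is ∞.
7P = ∞, so the order is 7.

7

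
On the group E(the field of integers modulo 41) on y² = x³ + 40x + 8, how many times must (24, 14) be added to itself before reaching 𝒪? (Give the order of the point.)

2P: tangent at (24, 14): λ = (3·24² + 40)/(2·14) ≡ 5/28. 28⁻¹ ≡ 22 (mod 41), so λ ≡ 5·22 ≡ 28.
  x = λ² - 24 - 24 = 784 - 48 ≡ 39; y = λ·(24 - 39) - 14 ≡ 17. → (39, 17)
3P: (39, 17) + (24, 14). λ = (14 - 17)/(24 - 39) ≡ 38/26 mod 41. 26⁻¹ ≡ 30 (mod 41), so λ ≡ 33.
  x = λ² - 39 - 24 = 1089 - 63 ≡ 1; y = λ·(39 - 1) - 17 ≡ 7. → (1, 7)
4P: (1, 7) + (24, 14). λ = (14 - 7)/(24 - 1) ≡ 7/23 mod 41. 23⁻¹ ≡ 25 (mod 41), so λ ≡ 11.
  x = λ² - 1 - 24 = 121 - 25 ≡ 14; y = λ·(1 - 14) - 7 ≡ 14. → (14, 14)
5P: (14, 14) + (24, 14). λ = (14 - 14)/(24 - 14) ≡ 0/10 mod 41. 10⁻¹ ≡ 37 (mod 41), so λ ≡ 0.
  x = λ² - 14 - 24 = 0 - 38 ≡ 3; y = λ·(14 - 3) - 14 ≡ 27. → (3, 27)
6P: (3, 27) + (24, 14). λ = (14 - 27)/(24 - 3) ≡ 28/21 mod 41. 21⁻¹ ≡ 2 (mod 41) since 21·2 = 42 ≡ 1, so λ ≡ 15.
  x = λ² - 3 - 24 = 225 - 27 ≡ 34; y = λ·(3 - 34) - 27 ≡ 0. → (34, 0)
7P: (34, 0) + (24, 14). λ = (14 - 0)/(24 - 34) ≡ 14/31 mod 41. 31⁻¹ ≡ 4 (mod 41) since 31·4 = 124 ≡ 1, so λ ≡ 15.
  x = λ² - 34 - 24 = 225 - 58 ≡ 3; y = λ·(34 - 3) - 0 ≡ 14. → (3, 14)
8P: (3, 14) + (24, 14). λ = (14 - 14)/(24 - 3) ≡ 0/21 mod 41. 21⁻¹ ≡ 2 (mod 41), so λ ≡ 0.
  x = λ² - 3 - 24 = 0 - 27 ≡ 14; y = λ·(3 - 14) - 14 ≡ 27. → (14, 27)
9P: (14, 27) + (24, 14). λ = (14 - 27)/(24 - 14) ≡ 28/10 mod 41. 10⁻¹ ≡ 37 (mod 41), so λ ≡ 11.
  x = λ² - 14 - 24 = 121 - 38 ≡ 1; y = λ·(14 - 1) - 27 ≡ 34. → (1, 34)
10P: (1, 34) + (24, 14). λ = (14 - 34)/(24 - 1) ≡ 21/23 mod 41. 23⁻¹ ≡ 25 (mod 41), so λ ≡ 33.
  x = λ² - 1 - 24 = 1089 - 25 ≡ 39; y = λ·(1 - 39) - 34 ≡ 24. → (39, 24)
11P: (39, 24) + (24, 14). λ = (14 - 24)/(24 - 39) ≡ 31/26 mod 41. 26⁻¹ ≡ 30 (mod 41) since 26·30 = 780 ≡ 1, so λ ≡ 28.
  x = λ² - 39 - 24 = 784 - 63 ≡ 24; y = λ·(39 - 24) - 24 ≡ 27. → (24, 27)
12P: (24, 27) + (24, 14): same x and y₁ ≡ -y₂, so the sum is 𝒪.
12P = 𝒪, so the order is 12.

12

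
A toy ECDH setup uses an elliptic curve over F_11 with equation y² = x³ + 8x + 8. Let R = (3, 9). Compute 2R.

(8, 10)

tangent at (3, 9): λ = (3·3² + 8)/(2·9) ≡ 2/7. 7⁻¹ ≡ 8 (mod 11) since 7·8 = 56 ≡ 1, so λ ≡ 2·8 ≡ 5.
  x = λ² - 3 - 3 = 25 - 6 ≡ 8; y = λ·(3 - 8) - 9 ≡ 10. → (8, 10)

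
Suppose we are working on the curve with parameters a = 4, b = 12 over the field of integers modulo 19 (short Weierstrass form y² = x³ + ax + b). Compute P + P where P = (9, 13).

(1, 6)

tangent at (9, 13): λ = (3·9² + 4)/(2·13) ≡ 0/7. 7⁻¹ ≡ 11 (mod 19), so λ ≡ 0·11 ≡ 0.
  x = λ² - 9 - 9 = 0 - 18 ≡ 1; y = λ·(9 - 1) - 13 ≡ 6. → (1, 6)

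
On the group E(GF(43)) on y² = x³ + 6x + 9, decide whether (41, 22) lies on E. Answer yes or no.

y² = 22² ≡ 11; x³ + 6x + 9 = 69176 ≡ 32 (mod 43). 11 ≠ 32.

no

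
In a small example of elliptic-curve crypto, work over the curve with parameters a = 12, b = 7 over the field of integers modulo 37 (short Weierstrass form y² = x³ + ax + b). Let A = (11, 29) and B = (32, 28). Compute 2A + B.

First 2A:
Repeated addition: build up to 2A.
2A: tangent at (11, 29): λ = (3·11² + 12)/(2·29) ≡ 5/21. 21⁻¹ ≡ 30 (mod 37), so λ ≡ 5·30 ≡ 2.
  x = λ² - 11 - 11 = 4 - 22 ≡ 19; y = λ·(11 - 19) - 29 ≡ 29. → (19, 29)
2A = (19, 29).
Finally 2A + B:
(19, 29) + (32, 28). λ = (28 - 29)/(32 - 19) ≡ 36/13 mod 37. 13⁻¹ ≡ 20 (mod 37) since 13·20 = 260 ≡ 1, so λ ≡ 17.
  x = λ² - 19 - 32 = 289 - 51 ≡ 16; y = λ·(19 - 16) - 29 ≡ 22. → (16, 22)

(16, 22)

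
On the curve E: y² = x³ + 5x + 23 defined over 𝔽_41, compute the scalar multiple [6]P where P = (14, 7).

(39, 28)

Repeated addition: build up to 6P.
2P: tangent at (14, 7): λ = (3·14² + 5)/(2·7) ≡ 19/14. 14⁻¹ ≡ 3 (mod 41), so λ ≡ 19·3 ≡ 16.
  x = λ² - 14 - 14 = 256 - 28 ≡ 23; y = λ·(14 - 23) - 7 ≡ 13. → (23, 13)
3P: (23, 13) + (14, 7). λ = (7 - 13)/(14 - 23) ≡ 35/32 mod 41. 32⁻¹ ≡ 9 (mod 41), so λ ≡ 28.
  x = λ² - 23 - 14 = 784 - 37 ≡ 9; y = λ·(23 - 9) - 13 ≡ 10. → (9, 10)
4P: (9, 10) + (14, 7). λ = (7 - 10)/(14 - 9) ≡ 38/5 mod 41. 5⁻¹ ≡ 33 (mod 41) since 5·33 = 165 ≡ 1, so λ ≡ 24.
  x = λ² - 9 - 14 = 576 - 23 ≡ 20; y = λ·(9 - 20) - 10 ≡ 13. → (20, 13)
5P: (20, 13) + (14, 7). λ = (7 - 13)/(14 - 20) ≡ 35/35 mod 41. 35⁻¹ ≡ 34 (mod 41) since 35·34 = 1190 ≡ 1, so λ ≡ 1.
  x = λ² - 20 - 14 = 1 - 34 ≡ 8; y = λ·(20 - 8) - 13 ≡ 40. → (8, 40)
6P: (8, 40) + (14, 7). λ = (7 - 40)/(14 - 8) ≡ 8/6 mod 41. 6⁻¹ ≡ 7 (mod 41), so λ ≡ 15.
  x = λ² - 8 - 14 = 225 - 22 ≡ 39; y = λ·(8 - 39) - 40 ≡ 28. → (39, 28)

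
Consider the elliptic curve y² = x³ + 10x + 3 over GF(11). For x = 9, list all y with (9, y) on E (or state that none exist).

none

x³ + 10x + 3 = 822 ≡ 8 (mod 11).
8 is a non-residue mod 11; no y exists.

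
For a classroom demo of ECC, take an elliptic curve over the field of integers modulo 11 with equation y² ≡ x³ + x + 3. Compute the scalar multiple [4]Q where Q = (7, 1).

(4, 7)

Repeated addition: build up to 4Q.
2Q: tangent at (7, 1): λ = (3·7² + 1)/(2·1) ≡ 5/2. 2⁻¹ ≡ 6 (mod 11) since 2·6 = 12 ≡ 1, so λ ≡ 5·6 ≡ 8.
  x = λ² - 7 - 7 = 64 - 14 ≡ 6; y = λ·(7 - 6) - 1 ≡ 7. → (6, 7)
3Q: (6, 7) + (7, 1). λ = (1 - 7)/(7 - 6) ≡ 5/1 mod 11. 1⁻¹ ≡ 1 (mod 11), so λ ≡ 5.
  x = λ² - 6 - 7 = 25 - 13 ≡ 1; y = λ·(6 - 1) - 7 ≡ 7. → (1, 7)
4Q: (1, 7) + (7, 1). λ = (1 - 7)/(7 - 1) ≡ 5/6 mod 11. 6⁻¹ ≡ 2 (mod 11) since 6·2 = 12 ≡ 1, so λ ≡ 10.
  x = λ² - 1 - 7 = 100 - 8 ≡ 4; y = λ·(1 - 4) - 7 ≡ 7. → (4, 7)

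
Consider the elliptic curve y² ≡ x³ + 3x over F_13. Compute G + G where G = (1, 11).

tangent at (1, 11): λ = (3·1² + 3)/(2·11) ≡ 6/9. 9⁻¹ ≡ 3 (mod 13) since 9·3 = 27 ≡ 1, so λ ≡ 6·3 ≡ 5.
  x = λ² - 1 - 1 = 25 - 2 ≡ 10; y = λ·(1 - 10) - 11 ≡ 9. → (10, 9)

(10, 9)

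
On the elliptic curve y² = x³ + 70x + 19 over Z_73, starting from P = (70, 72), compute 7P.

(63, 12)

Repeated addition: build up to 7P.
2P: tangent at (70, 72): λ = (3·70² + 70)/(2·72) ≡ 24/71. 71⁻¹ ≡ 36 (mod 73) since 71·36 = 2556 ≡ 1, so λ ≡ 24·36 ≡ 61.
  x = λ² - 70 - 70 = 3721 - 140 ≡ 4; y = λ·(70 - 4) - 72 ≡ 12. → (4, 12)
3P: (4, 12) + (70, 72). λ = (72 - 12)/(70 - 4) ≡ 60/66 mod 73. 66⁻¹ ≡ 52 (mod 73), so λ ≡ 54.
  x = λ² - 4 - 70 = 2916 - 74 ≡ 68; y = λ·(4 - 68) - 12 ≡ 36. → (68, 36)
4P: (68, 36) + (70, 72). λ = (72 - 36)/(70 - 68) ≡ 36/2 mod 73. 2⁻¹ ≡ 37 (mod 73), so λ ≡ 18.
  x = λ² - 68 - 70 = 324 - 138 ≡ 40; y = λ·(68 - 40) - 36 ≡ 30. → (40, 30)
5P: (40, 30) + (70, 72). λ = (72 - 30)/(70 - 40) ≡ 42/30 mod 73. 30⁻¹ ≡ 56 (mod 73), so λ ≡ 16.
  x = λ² - 40 - 70 = 256 - 110 ≡ 0; y = λ·(40 - 0) - 30 ≡ 26. → (0, 26)
6P: (0, 26) + (70, 72). λ = (72 - 26)/(70 - 0) ≡ 46/70 mod 73. 70⁻¹ ≡ 24 (mod 73), so λ ≡ 9.
  x = λ² - 0 - 70 = 81 - 70 ≡ 11; y = λ·(0 - 11) - 26 ≡ 21. → (11, 21)
7P: (11, 21) + (70, 72). λ = (72 - 21)/(70 - 11) ≡ 51/59 mod 73. 59⁻¹ ≡ 26 (mod 73) since 59·26 = 1534 ≡ 1, so λ ≡ 12.
  x = λ² - 11 - 70 = 144 - 81 ≡ 63; y = λ·(11 - 63) - 21 ≡ 12. → (63, 12)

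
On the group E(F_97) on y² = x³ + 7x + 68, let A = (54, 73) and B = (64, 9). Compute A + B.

(51, 63)

(54, 73) + (64, 9). λ = (9 - 73)/(64 - 54) ≡ 33/10 mod 97. 10⁻¹ ≡ 68 (mod 97) since 10·68 = 680 ≡ 1, so λ ≡ 13.
  x = λ² - 54 - 64 = 169 - 118 ≡ 51; y = λ·(54 - 51) - 73 ≡ 63. → (51, 63)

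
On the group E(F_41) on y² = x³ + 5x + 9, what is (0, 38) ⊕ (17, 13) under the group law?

(29, 36)

(0, 38) + (17, 13). λ = (13 - 38)/(17 - 0) ≡ 16/17 mod 41. 17⁻¹ ≡ 29 (mod 41), so λ ≡ 13.
  x = λ² - 0 - 17 = 169 - 17 ≡ 29; y = λ·(0 - 29) - 38 ≡ 36. → (29, 36)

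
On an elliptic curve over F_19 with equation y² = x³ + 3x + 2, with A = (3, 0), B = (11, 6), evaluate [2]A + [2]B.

(1, 14)

First 2A:
Repeated addition: build up to 2A.
2A: (3, 0) + (3, 0): same x and y₁ ≡ -y₂, so the sum is O.
2A = O.
Next 2B:
Repeated addition: build up to 2B.
2B: tangent at (11, 6): λ = (3·11² + 3)/(2·6) ≡ 5/12. 12⁻¹ ≡ 8 (mod 19), so λ ≡ 5·8 ≡ 2.
  x = λ² - 11 - 11 = 4 - 22 ≡ 1; y = λ·(11 - 1) - 6 ≡ 14. → (1, 14)
2B = (1, 14).
Finally 2A + 2B:
O + (1, 14) = (1, 14) (identity).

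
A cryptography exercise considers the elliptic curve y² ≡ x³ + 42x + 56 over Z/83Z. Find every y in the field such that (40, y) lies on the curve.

0

x³ + 42x + 56 = 65736 ≡ 0 (mod 83).
Only y = 0 satisfies y² ≡ 0.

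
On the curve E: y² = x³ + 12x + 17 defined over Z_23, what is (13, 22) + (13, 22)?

tangent at (13, 22): λ = (3·13² + 12)/(2·22) ≡ 13/21. 21⁻¹ ≡ 11 (mod 23) since 21·11 = 231 ≡ 1, so λ ≡ 13·11 ≡ 5.
  x = λ² - 13 - 13 = 25 - 26 ≡ 22; y = λ·(13 - 22) - 22 ≡ 2. → (22, 2)

(22, 2)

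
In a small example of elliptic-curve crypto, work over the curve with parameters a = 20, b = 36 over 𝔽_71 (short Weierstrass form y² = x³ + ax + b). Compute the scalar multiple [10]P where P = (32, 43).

(37, 5)

Double-and-add on 10 = (1010)₂. Start with P = (32, 43) for the leading 1-bit.
double: tangent at (32, 43): λ = (3·32² + 20)/(2·43) ≡ 39/15. 15⁻¹ ≡ 19 (mod 71), so λ ≡ 39·19 ≡ 31.
  x = λ² - 32 - 32 = 961 - 64 ≡ 45; y = λ·(32 - 45) - 43 ≡ 51. → (45, 51)
double: tangent at (45, 51): λ = (3·45² + 20)/(2·51) ≡ 60/31. 31⁻¹ ≡ 55 (mod 71) since 31·55 = 1705 ≡ 1, so λ ≡ 60·55 ≡ 34.
  x = λ² - 45 - 45 = 1156 - 90 ≡ 1; y = λ·(45 - 1) - 51 ≡ 25. → (1, 25)
add P: (1, 25) + (32, 43). λ = (43 - 25)/(32 - 1) ≡ 18/31 mod 71. 31⁻¹ ≡ 55 (mod 71) since 31·55 = 1705 ≡ 1, so λ ≡ 67.
  x = λ² - 1 - 32 = 4489 - 33 ≡ 54; y = λ·(1 - 54) - 25 ≡ 45. → (54, 45)
double: tangent at (54, 45): λ = (3·54² + 20)/(2·45) ≡ 35/19. 19⁻¹ ≡ 15 (mod 71), so λ ≡ 35·15 ≡ 28.
  x = λ² - 54 - 54 = 784 - 108 ≡ 37; y = λ·(54 - 37) - 45 ≡ 5. → (37, 5)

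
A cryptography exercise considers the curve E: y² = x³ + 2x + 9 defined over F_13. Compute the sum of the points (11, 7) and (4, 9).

(11, 7) + (4, 9). λ = (9 - 7)/(4 - 11) ≡ 2/6 mod 13. 6⁻¹ ≡ 11 (mod 13) since 6·11 = 66 ≡ 1, so λ ≡ 9.
  x = λ² - 11 - 4 = 81 - 15 ≡ 1; y = λ·(11 - 1) - 7 ≡ 5. → (1, 5)

(1, 5)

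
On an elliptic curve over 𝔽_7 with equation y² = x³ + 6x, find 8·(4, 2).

Write G = (4, 2).
Double-and-add on 8 = (1000)₂. Start with G = (4, 2) for the leading 1-bit.
double: tangent at (4, 2): λ = (3·4² + 6)/(2·2) ≡ 5/4. 4⁻¹ ≡ 2 (mod 7) since 4·2 = 8 ≡ 1, so λ ≡ 5·2 ≡ 3.
  x = λ² - 4 - 4 = 9 - 8 ≡ 1; y = λ·(4 - 1) - 2 ≡ 0. → (1, 0)
double: (1, 0) + (1, 0): same x and y₁ ≡ -y₂, so the sum is ∞.
double: ∞ + ∞ = ∞ (identity).

O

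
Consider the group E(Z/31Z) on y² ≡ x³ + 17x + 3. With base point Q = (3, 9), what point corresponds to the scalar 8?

(17, 11)

Double-and-add on 8 = (1000)₂. Start with Q = (3, 9) for the leading 1-bit.
double: tangent at (3, 9): λ = (3·3² + 17)/(2·9) ≡ 13/18. 18⁻¹ ≡ 19 (mod 31) since 18·19 = 342 ≡ 1, so λ ≡ 13·19 ≡ 30.
  x = λ² - 3 - 3 = 900 - 6 ≡ 26; y = λ·(3 - 26) - 9 ≡ 14. → (26, 14)
double: tangent at (26, 14): λ = (3·26² + 17)/(2·14) ≡ 30/28. 28⁻¹ ≡ 10 (mod 31) since 28·10 = 280 ≡ 1, so λ ≡ 30·10 ≡ 21.
  x = λ² - 26 - 26 = 441 - 52 ≡ 17; y = λ·(26 - 17) - 14 ≡ 20. → (17, 20)
double: tangent at (17, 20): λ = (3·17² + 17)/(2·20) ≡ 16/9. 9⁻¹ ≡ 7 (mod 31) since 9·7 = 63 ≡ 1, so λ ≡ 16·7 ≡ 19.
  x = λ² - 17 - 17 = 361 - 34 ≡ 17; y = λ·(17 - 17) - 20 ≡ 11. → (17, 11)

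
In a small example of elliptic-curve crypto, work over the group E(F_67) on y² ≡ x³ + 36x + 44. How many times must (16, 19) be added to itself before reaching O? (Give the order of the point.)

2P: tangent at (16, 19): λ = (3·16² + 36)/(2·19) ≡ 0/38. 38⁻¹ ≡ 30 (mod 67), so λ ≡ 0·30 ≡ 0.
  x = λ² - 16 - 16 = 0 - 32 ≡ 35; y = λ·(16 - 35) - 19 ≡ 48. → (35, 48)
3P: (35, 48) + (16, 19). λ = (19 - 48)/(16 - 35) ≡ 38/48 mod 67. 48⁻¹ ≡ 7 (mod 67) since 48·7 = 336 ≡ 1, so λ ≡ 65.
  x = λ² - 35 - 16 = 4225 - 51 ≡ 20; y = λ·(35 - 20) - 48 ≡ 56. → (20, 56)
4P: (20, 56) + (16, 19). λ = (19 - 56)/(16 - 20) ≡ 30/63 mod 67. 63⁻¹ ≡ 50 (mod 67), so λ ≡ 26.
  x = λ² - 20 - 16 = 676 - 36 ≡ 37; y = λ·(20 - 37) - 56 ≡ 38. → (37, 38)
5P: (37, 38) + (16, 19). λ = (19 - 38)/(16 - 37) ≡ 48/46 mod 67. 46⁻¹ ≡ 51 (mod 67) since 46·51 = 2346 ≡ 1, so λ ≡ 36.
  x = λ² - 37 - 16 = 1296 - 53 ≡ 37; y = λ·(37 - 37) - 38 ≡ 29. → (37, 29)
6P: (37, 29) + (16, 19). λ = (19 - 29)/(16 - 37) ≡ 57/46 mod 67. 46⁻¹ ≡ 51 (mod 67) since 46·51 = 2346 ≡ 1, so λ ≡ 26.
  x = λ² - 37 - 16 = 676 - 53 ≡ 20; y = λ·(37 - 20) - 29 ≡ 11. → (20, 11)
7P: (20, 11) + (16, 19). λ = (19 - 11)/(16 - 20) ≡ 8/63 mod 67. 63⁻¹ ≡ 50 (mod 67), so λ ≡ 65.
  x = λ² - 20 - 16 = 4225 - 36 ≡ 35; y = λ·(20 - 35) - 11 ≡ 19. → (35, 19)
8P: (35, 19) + (16, 19). λ = (19 - 19)/(16 - 35) ≡ 0/48 mod 67. 48⁻¹ ≡ 7 (mod 67) since 48·7 = 336 ≡ 1, so λ ≡ 0.
  x = λ² - 35 - 16 = 0 - 51 ≡ 16; y = λ·(35 - 16) - 19 ≡ 48. → (16, 48)
9P: (16, 48) + (16, 19): same x and y₁ ≡ -y₂, so the sum is O.
9P = O, so the order is 9.

9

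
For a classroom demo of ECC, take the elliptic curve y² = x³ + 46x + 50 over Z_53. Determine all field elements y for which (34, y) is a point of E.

x³ + 46x + 50 = 40918 ≡ 2 (mod 53).
2 is a non-residue mod 53; no y exists.

none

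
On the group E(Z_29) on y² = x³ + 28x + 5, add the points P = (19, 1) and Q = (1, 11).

(19, 1) + (1, 11). λ = (11 - 1)/(1 - 19) ≡ 10/11 mod 29. 11⁻¹ ≡ 8 (mod 29), so λ ≡ 22.
  x = λ² - 19 - 1 = 484 - 20 ≡ 0; y = λ·(19 - 0) - 1 ≡ 11. → (0, 11)

(0, 11)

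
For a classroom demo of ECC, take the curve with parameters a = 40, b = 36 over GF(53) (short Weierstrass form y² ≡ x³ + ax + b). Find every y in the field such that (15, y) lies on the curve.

x³ + 40x + 36 = 4011 ≡ 36 (mod 53).
Square roots of 36 mod 53: 6 and 47 (since 6² = 36 ≡ 36).

6, 47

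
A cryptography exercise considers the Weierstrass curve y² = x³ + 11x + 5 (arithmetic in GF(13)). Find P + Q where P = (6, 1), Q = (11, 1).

(6, 1) + (11, 1). λ = (1 - 1)/(11 - 6) ≡ 0/5 mod 13. 5⁻¹ ≡ 8 (mod 13) since 5·8 = 40 ≡ 1, so λ ≡ 0.
  x = λ² - 6 - 11 = 0 - 17 ≡ 9; y = λ·(6 - 9) - 1 ≡ 12. → (9, 12)

(9, 12)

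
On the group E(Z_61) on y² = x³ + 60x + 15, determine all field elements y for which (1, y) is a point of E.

25, 36

x³ + 60x + 15 = 76 ≡ 15 (mod 61).
Square roots of 15 mod 61: 25 and 36 (since 25² = 625 ≡ 15).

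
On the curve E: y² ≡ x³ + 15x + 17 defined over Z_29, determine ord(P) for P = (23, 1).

8

2P: tangent at (23, 1): λ = (3·23² + 15)/(2·1) ≡ 7/2. 2⁻¹ ≡ 15 (mod 29), so λ ≡ 7·15 ≡ 18.
  x = λ² - 23 - 23 = 324 - 46 ≡ 17; y = λ·(23 - 17) - 1 ≡ 20. → (17, 20)
3P: (17, 20) + (23, 1). λ = (1 - 20)/(23 - 17) ≡ 10/6 mod 29. 6⁻¹ ≡ 5 (mod 29), so λ ≡ 21.
  x = λ² - 17 - 23 = 441 - 40 ≡ 24; y = λ·(17 - 24) - 20 ≡ 7. → (24, 7)
4P: (24, 7) + (23, 1). λ = (1 - 7)/(23 - 24) ≡ 23/28 mod 29. 28⁻¹ ≡ 28 (mod 29), so λ ≡ 6.
  x = λ² - 24 - 23 = 36 - 47 ≡ 18; y = λ·(24 - 18) - 7 ≡ 0. → (18, 0)
5P: (18, 0) + (23, 1). λ = (1 - 0)/(23 - 18) ≡ 1/5 mod 29. 5⁻¹ ≡ 6 (mod 29), so λ ≡ 6.
  x = λ² - 18 - 23 = 36 - 41 ≡ 24; y = λ·(18 - 24) - 0 ≡ 22. → (24, 22)
6P: (24, 22) + (23, 1). λ = (1 - 22)/(23 - 24) ≡ 8/28 mod 29. 28⁻¹ ≡ 28 (mod 29), so λ ≡ 21.
  x = λ² - 24 - 23 = 441 - 47 ≡ 17; y = λ·(24 - 17) - 22 ≡ 9. → (17, 9)
7P: (17, 9) + (23, 1). λ = (1 - 9)/(23 - 17) ≡ 21/6 mod 29. 6⁻¹ ≡ 5 (mod 29), so λ ≡ 18.
  x = λ² - 17 - 23 = 324 - 40 ≡ 23; y = λ·(17 - 23) - 9 ≡ 28. → (23, 28)
8P: (23, 28) + (23, 1): same x and y₁ ≡ -y₂, so the sum is 𝒪.
8P = 𝒪, so the order is 8.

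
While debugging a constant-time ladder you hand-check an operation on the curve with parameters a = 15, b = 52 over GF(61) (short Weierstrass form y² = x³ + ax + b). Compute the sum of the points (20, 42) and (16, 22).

(50, 52)

(20, 42) + (16, 22). λ = (22 - 42)/(16 - 20) ≡ 41/57 mod 61. 57⁻¹ ≡ 15 (mod 61) since 57·15 = 855 ≡ 1, so λ ≡ 5.
  x = λ² - 20 - 16 = 25 - 36 ≡ 50; y = λ·(20 - 50) - 42 ≡ 52. → (50, 52)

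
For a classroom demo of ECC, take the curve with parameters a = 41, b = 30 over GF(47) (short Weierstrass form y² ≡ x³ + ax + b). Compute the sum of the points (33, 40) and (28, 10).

(22, 26)

(33, 40) + (28, 10). λ = (10 - 40)/(28 - 33) ≡ 17/42 mod 47. 42⁻¹ ≡ 28 (mod 47) since 42·28 = 1176 ≡ 1, so λ ≡ 6.
  x = λ² - 33 - 28 = 36 - 61 ≡ 22; y = λ·(33 - 22) - 40 ≡ 26. → (22, 26)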